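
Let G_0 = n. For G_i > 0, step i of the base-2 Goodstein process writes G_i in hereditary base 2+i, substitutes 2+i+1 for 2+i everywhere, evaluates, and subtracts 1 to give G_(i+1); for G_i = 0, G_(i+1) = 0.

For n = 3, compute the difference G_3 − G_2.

-1

base 2: 3 = 2 + 1; at 3: 3 + 1 = 4; next = 3
base 3: 3 = 3; at 4: 4 = 4; next = 3
base 4: 3 = 3; at 5: 3 = 3; next = 2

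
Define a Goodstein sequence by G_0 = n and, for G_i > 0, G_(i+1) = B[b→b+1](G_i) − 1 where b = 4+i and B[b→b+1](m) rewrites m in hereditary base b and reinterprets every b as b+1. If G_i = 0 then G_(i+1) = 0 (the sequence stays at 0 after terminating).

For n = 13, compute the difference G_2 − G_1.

13 —HB4→ 3·4 + 1 —bump→ 3·5 + 1 = 16 —(−1)→ 15
15 —HB5→ 3·5 —bump→ 3·6 = 18 —(−1)→ 17

2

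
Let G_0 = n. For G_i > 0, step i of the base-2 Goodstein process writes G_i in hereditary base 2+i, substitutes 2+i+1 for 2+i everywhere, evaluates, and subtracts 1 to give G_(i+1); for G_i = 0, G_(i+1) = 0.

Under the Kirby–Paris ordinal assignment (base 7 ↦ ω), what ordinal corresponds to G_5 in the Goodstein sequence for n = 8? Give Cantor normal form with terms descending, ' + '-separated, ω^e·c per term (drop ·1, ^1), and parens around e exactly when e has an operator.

ω^ω·2 + ω^2·2 + ω + 4

8 —HB2→ 2^(2 + 1) —bump→ 3^(3 + 1) = 81 —(−1)→ 80
80 —HB3→ 2·3^3 + 2·3^2 + 2·3 + 2 —bump→ 2·4^4 + 2·4^2 + 2·4 + 2 = 554 —(−1)→ 553
553 —HB4→ 2·4^4 + 2·4^2 + 2·4 + 1 —bump→ 2·5^5 + 2·5^2 + 2·5 + 1 = 6311 —(−1)→ 6310
6310 —HB5→ 2·5^5 + 2·5^2 + 2·5 —bump→ 2·6^6 + 2·6^2 + 2·6 = 93396 —(−1)→ 93395
93395 —HB6→ 2·6^6 + 2·6^2 + 6 + 5 —bump→ 2·7^7 + 2·7^2 + 7 + 5 = 1647196 —(−1)→ 1647195
1647195 —HB7→ 2·7^7 + 2·7^2 + 7 + 4 —bump→ 2·8^8 + 2·8^2 + 8 + 4 = 33554572 —(−1)→ 33554571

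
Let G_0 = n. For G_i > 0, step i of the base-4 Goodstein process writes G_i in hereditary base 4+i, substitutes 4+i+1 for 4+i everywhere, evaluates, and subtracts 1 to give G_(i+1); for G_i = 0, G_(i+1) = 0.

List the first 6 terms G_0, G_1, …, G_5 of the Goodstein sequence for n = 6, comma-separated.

6, 6, 6, 6, 5, 4

step 0: 6 = 4 + 2; sub 5 for 4: 5 + 2; = 7; G_1 = 7−1 = 6
step 1: 6 = 5 + 1; sub 6 for 5: 6 + 1; = 7; G_2 = 7−1 = 6
step 2: 6 = 6; sub 7 for 6: 7; = 7; G_3 = 7−1 = 6
step 3: 6 = 6; sub 8 for 7: 6; = 6; G_4 = 6−1 = 5
step 4: 5 = 5; sub 9 for 8: 5; = 5; G_5 = 5−1 = 4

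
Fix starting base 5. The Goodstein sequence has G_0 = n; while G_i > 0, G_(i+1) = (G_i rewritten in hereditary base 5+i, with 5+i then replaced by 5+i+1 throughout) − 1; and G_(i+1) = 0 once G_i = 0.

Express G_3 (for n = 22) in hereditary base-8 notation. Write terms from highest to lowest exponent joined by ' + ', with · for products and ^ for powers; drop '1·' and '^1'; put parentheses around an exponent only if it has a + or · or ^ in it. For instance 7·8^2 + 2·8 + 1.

3·8 + 7

[0] 22 ≡ 4·5 + 2 (base 5). Lift 6: 26. −1: 25.
[1] 25 ≡ 4·6 + 1 (base 6). Lift 7: 29. −1: 28.
[2] 28 ≡ 4·7 (base 7). Lift 8: 32. −1: 31.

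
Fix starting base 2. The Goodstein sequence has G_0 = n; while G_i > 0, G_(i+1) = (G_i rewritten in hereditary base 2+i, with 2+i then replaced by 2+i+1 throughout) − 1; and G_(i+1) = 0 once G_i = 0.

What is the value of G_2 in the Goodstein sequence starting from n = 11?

1027

(0) 11|_2 = 2^(2 + 1) + 2 + 1 ↦ 3^(3 + 1) + 3 + 1|_3 = 85 ⇒ 84
(1) 84|_3 = 3^(3 + 1) + 3 ↦ 4^(4 + 1) + 4|_4 = 1028 ⇒ 1027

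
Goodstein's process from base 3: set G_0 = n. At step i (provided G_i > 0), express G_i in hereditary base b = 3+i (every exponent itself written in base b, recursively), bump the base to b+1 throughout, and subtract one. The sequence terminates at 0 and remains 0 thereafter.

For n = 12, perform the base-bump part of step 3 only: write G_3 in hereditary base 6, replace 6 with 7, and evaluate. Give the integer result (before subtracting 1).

step 0: 12 = 3^2 + 3; sub 4 for 3: 4^2 + 4; = 20; G_1 = 20−1 = 19
step 1: 19 = 4^2 + 3; sub 5 for 4: 5^2 + 3; = 28; G_2 = 28−1 = 27
step 2: 27 = 5^2 + 2; sub 6 for 5: 6^2 + 2; = 38; G_3 = 38−1 = 37
step 3: 37 = 6^2 + 1; sub 7 for 6: 7^2 + 1; = 50; G_4 = 50−1 = 49

50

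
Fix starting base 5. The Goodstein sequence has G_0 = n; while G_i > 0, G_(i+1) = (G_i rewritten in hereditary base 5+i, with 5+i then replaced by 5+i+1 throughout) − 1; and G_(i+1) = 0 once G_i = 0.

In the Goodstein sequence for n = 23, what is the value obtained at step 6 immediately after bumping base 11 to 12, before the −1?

42

G_0 = 23. HB_5(23) = 4·5 + 3. Bump = 27. G_1 = 26.
G_1 = 26. HB_6(26) = 4·6 + 2. Bump = 30. G_2 = 29.
G_2 = 29. HB_7(29) = 4·7 + 1. Bump = 33. G_3 = 32.
G_3 = 32. HB_8(32) = 4·8. Bump = 36. G_4 = 35.
G_4 = 35. HB_9(35) = 3·9 + 8. Bump = 38. G_5 = 37.
G_5 = 37. HB_10(37) = 3·10 + 7. Bump = 40. G_6 = 39.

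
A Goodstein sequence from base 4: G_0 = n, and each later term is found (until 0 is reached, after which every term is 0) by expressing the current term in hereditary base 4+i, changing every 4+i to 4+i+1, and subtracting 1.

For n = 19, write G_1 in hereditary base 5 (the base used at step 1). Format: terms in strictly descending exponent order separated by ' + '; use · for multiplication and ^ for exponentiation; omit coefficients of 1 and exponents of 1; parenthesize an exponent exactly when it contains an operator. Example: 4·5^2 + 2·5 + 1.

i=0: 19 = 4^2 + 3 (b=4); 4→5: 5^2 + 3 = 28; 28−1 = 27
i=1: 27 = 5^2 + 2 (b=5); 5→6: 6^2 + 2 = 38; 38−1 = 37

5^2 + 2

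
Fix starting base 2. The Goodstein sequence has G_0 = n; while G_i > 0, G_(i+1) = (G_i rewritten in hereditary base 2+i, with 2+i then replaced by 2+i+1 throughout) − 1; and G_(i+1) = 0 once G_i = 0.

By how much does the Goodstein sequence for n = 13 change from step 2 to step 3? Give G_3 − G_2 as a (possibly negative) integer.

14813

step 0: 13 = 2^(2 + 1) + 2^2 + 1; sub 3 for 2: 3^(3 + 1) + 3^3 + 1; = 109; G_1 = 109−1 = 108
step 1: 108 = 3^(3 + 1) + 3^3; sub 4 for 3: 4^(4 + 1) + 4^4; = 1280; G_2 = 1280−1 = 1279
step 2: 1279 = 4^(4 + 1) + 3·4^3 + 3·4^2 + 3·4 + 3; sub 5 for 4: 5^(5 + 1) + 3·5^3 + 3·5^2 + 3·5 + 3; = 16093; G_3 = 16093−1 = 16092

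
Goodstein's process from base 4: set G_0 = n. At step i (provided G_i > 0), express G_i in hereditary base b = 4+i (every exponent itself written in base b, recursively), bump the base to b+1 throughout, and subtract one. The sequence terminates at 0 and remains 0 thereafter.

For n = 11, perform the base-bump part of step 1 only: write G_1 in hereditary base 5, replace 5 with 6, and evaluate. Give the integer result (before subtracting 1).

step 0: 11 = 2·4 + 3; sub 5 for 4: 2·5 + 3; = 13; G_1 = 13−1 = 12
step 1: 12 = 2·5 + 2; sub 6 for 5: 2·6 + 2; = 14; G_2 = 14−1 = 13

14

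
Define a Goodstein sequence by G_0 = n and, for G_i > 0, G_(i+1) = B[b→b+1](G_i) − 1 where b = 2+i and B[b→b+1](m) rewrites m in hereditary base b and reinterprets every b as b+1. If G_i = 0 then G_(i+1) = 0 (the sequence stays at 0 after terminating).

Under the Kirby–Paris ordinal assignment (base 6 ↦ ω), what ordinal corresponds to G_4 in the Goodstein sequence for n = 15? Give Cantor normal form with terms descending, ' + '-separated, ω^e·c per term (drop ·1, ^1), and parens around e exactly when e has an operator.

base 2: 15 = 2^(2 + 1) + 2^2 + 2 + 1; at 3: 3^(3 + 1) + 3^3 + 3 + 1 = 112; next = 111
base 3: 111 = 3^(3 + 1) + 3^3 + 3; at 4: 4^(4 + 1) + 4^4 + 4 = 1284; next = 1283
base 4: 1283 = 4^(4 + 1) + 4^4 + 3; at 5: 5^(5 + 1) + 5^5 + 3 = 18753; next = 18752
base 5: 18752 = 5^(5 + 1) + 5^5 + 2; at 6: 6^(6 + 1) + 6^6 + 2 = 326594; next = 326593
base 6: 326593 = 6^(6 + 1) + 6^6 + 1; at 7: 7^(7 + 1) + 7^7 + 1 = 6588345; next = 6588344

ω^(ω + 1) + ω^ω + 1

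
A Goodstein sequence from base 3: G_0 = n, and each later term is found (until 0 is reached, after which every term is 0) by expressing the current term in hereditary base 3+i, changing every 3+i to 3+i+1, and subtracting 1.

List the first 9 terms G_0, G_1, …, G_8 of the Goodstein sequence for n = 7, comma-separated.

base 3: 7 = 2·3 + 1; at 4: 2·4 + 1 = 9; next = 8
base 4: 8 = 2·4; at 5: 2·5 = 10; next = 9
base 5: 9 = 5 + 4; at 6: 6 + 4 = 10; next = 9
base 6: 9 = 6 + 3; at 7: 7 + 3 = 10; next = 9
base 7: 9 = 7 + 2; at 8: 8 + 2 = 10; next = 9
base 8: 9 = 8 + 1; at 9: 9 + 1 = 10; next = 9
base 9: 9 = 9; at 10: 10 = 10; next = 9
base 10: 9 = 9; at 11: 9 = 9; next = 8

7, 8, 9, 9, 9, 9, 9, 9, 8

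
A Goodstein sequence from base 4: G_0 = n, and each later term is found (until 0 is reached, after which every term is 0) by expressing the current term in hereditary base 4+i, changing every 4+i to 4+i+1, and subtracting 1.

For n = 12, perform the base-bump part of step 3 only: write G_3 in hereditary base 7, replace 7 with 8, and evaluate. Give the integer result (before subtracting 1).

i=0: 12 = 3·4 (b=4); 4→5: 3·5 = 15; 15−1 = 14
i=1: 14 = 2·5 + 4 (b=5); 5→6: 2·6 + 4 = 16; 16−1 = 15
i=2: 15 = 2·6 + 3 (b=6); 6→7: 2·7 + 3 = 17; 17−1 = 16
i=3: 16 = 2·7 + 2 (b=7); 7→8: 2·8 + 2 = 18; 18−1 = 17

18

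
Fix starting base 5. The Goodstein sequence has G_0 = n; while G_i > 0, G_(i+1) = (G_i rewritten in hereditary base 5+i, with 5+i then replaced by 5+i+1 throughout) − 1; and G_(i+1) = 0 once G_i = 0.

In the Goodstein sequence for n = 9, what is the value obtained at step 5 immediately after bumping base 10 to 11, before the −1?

[0] 9 ≡ 5 + 4 (base 5). Lift 6: 10. −1: 9.
[1] 9 ≡ 6 + 3 (base 6). Lift 7: 10. −1: 9.
[2] 9 ≡ 7 + 2 (base 7). Lift 8: 10. −1: 9.
[3] 9 ≡ 8 + 1 (base 8). Lift 9: 10. −1: 9.
[4] 9 ≡ 9 (base 9). Lift 10: 10. −1: 9.
[5] 9 ≡ 9 (base 10). Lift 11: 9. −1: 8.

9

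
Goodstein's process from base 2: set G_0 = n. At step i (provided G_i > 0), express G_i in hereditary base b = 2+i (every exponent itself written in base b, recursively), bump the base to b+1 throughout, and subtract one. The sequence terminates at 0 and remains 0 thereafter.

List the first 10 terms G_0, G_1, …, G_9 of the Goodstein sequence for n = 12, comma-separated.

12, 107, 1065, 15685, 280019, 5764910, 134217867, 3486784574, 100000000211, 3138428376974

G_0 = 12. HB_2(12) = 2^(2 + 1) + 2^2. Bump = 108. G_1 = 107.
G_1 = 107. HB_3(107) = 3^(3 + 1) + 2·3^2 + 2·3 + 2. Bump = 1066. G_2 = 1065.
G_2 = 1065. HB_4(1065) = 4^(4 + 1) + 2·4^2 + 2·4 + 1. Bump = 15686. G_3 = 15685.
G_3 = 15685. HB_5(15685) = 5^(5 + 1) + 2·5^2 + 2·5. Bump = 280020. G_4 = 280019.
G_4 = 280019. HB_6(280019) = 6^(6 + 1) + 2·6^2 + 6 + 5. Bump = 5764911. G_5 = 5764910.
G_5 = 5764910. HB_7(5764910) = 7^(7 + 1) + 2·7^2 + 7 + 4. Bump = 134217868. G_6 = 134217867.
G_6 = 134217867. HB_8(134217867) = 8^(8 + 1) + 2·8^2 + 8 + 3. Bump = 3486784575. G_7 = 3486784574.
G_7 = 3486784574. HB_9(3486784574) = 9^(9 + 1) + 2·9^2 + 9 + 2. Bump = 100000000212. G_8 = 100000000211.
G_8 = 100000000211. HB_10(100000000211) = 10^(10 + 1) + 2·10^2 + 10 + 1. Bump = 3138428376975. G_9 = 3138428376974.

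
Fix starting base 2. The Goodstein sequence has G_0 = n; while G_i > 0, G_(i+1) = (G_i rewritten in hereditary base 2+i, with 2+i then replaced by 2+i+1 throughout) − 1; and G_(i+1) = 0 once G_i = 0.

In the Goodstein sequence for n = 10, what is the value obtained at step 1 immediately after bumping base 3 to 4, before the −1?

1026

10 —HB2→ 2^(2 + 1) + 2 —bump→ 3^(3 + 1) + 3 = 84 —(−1)→ 83
83 —HB3→ 3^(3 + 1) + 2 —bump→ 4^(4 + 1) + 2 = 1026 —(−1)→ 1025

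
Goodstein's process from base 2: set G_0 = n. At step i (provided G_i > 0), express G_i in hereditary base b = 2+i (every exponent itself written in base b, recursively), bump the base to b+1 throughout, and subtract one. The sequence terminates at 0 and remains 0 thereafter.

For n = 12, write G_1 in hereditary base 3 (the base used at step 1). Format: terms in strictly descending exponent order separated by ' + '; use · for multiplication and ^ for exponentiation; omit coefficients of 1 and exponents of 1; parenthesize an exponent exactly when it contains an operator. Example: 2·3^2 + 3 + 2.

step 0: 12 = 2^(2 + 1) + 2^2; sub 3 for 2: 3^(3 + 1) + 3^3; = 108; G_1 = 108−1 = 107
step 1: 107 = 3^(3 + 1) + 2·3^2 + 2·3 + 2; sub 4 for 3: 4^(4 + 1) + 2·4^2 + 2·4 + 2; = 1066; G_2 = 1066−1 = 1065

3^(3 + 1) + 2·3^2 + 2·3 + 2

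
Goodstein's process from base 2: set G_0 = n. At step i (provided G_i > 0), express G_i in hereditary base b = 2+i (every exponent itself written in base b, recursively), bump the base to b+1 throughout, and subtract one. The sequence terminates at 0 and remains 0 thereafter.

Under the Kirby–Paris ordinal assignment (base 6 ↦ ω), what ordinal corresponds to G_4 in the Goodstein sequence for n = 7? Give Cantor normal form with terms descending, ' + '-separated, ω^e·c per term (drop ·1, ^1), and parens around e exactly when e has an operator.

G_0=7  [base 2] 2^2 + 2 + 1  →[2↦3]→  3^3 + 3 + 1 = 31  −1 ⇒ G_1=30
G_1=30  [base 3] 3^3 + 3  →[3↦4]→  4^4 + 4 = 260  −1 ⇒ G_2=259
G_2=259  [base 4] 4^4 + 3  →[4↦5]→  5^5 + 3 = 3128  −1 ⇒ G_3=3127
G_3=3127  [base 5] 5^5 + 2  →[5↦6]→  6^6 + 2 = 46658  −1 ⇒ G_4=46657

ω^ω + 1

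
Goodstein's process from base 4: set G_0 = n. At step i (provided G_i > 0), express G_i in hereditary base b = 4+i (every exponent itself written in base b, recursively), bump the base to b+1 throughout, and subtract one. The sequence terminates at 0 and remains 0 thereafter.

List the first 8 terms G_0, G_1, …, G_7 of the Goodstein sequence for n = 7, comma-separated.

G_0=7  [base 4] 4 + 3  →[4↦5]→  5 + 3 = 8  −1 ⇒ G_1=7
G_1=7  [base 5] 5 + 2  →[5↦6]→  6 + 2 = 8  −1 ⇒ G_2=7
G_2=7  [base 6] 6 + 1  →[6↦7]→  7 + 1 = 8  −1 ⇒ G_3=7
G_3=7  [base 7] 7  →[7↦8]→  8 = 8  −1 ⇒ G_4=7
G_4=7  [base 8] 7  →[8↦9]→  7 = 7  −1 ⇒ G_5=6
G_5=6  [base 9] 6  →[9↦10]→  6 = 6  −1 ⇒ G_6=5
G_6=5  [base 10] 5  →[10↦11]→  5 = 5  −1 ⇒ G_7=4

7, 7, 7, 7, 7, 6, 5, 4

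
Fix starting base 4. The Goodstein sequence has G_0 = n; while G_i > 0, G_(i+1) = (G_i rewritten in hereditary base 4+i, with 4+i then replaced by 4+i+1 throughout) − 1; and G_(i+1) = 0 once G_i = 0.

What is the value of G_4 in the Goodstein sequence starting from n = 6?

5

6 —HB4→ 4 + 2 —bump→ 5 + 2 = 7 —(−1)→ 6
6 —HB5→ 5 + 1 —bump→ 6 + 1 = 7 —(−1)→ 6
6 —HB6→ 6 —bump→ 7 = 7 —(−1)→ 6
6 —HB7→ 6 —bump→ 6 = 6 —(−1)→ 5
5 —HB8→ 5 —bump→ 5 = 5 —(−1)→ 4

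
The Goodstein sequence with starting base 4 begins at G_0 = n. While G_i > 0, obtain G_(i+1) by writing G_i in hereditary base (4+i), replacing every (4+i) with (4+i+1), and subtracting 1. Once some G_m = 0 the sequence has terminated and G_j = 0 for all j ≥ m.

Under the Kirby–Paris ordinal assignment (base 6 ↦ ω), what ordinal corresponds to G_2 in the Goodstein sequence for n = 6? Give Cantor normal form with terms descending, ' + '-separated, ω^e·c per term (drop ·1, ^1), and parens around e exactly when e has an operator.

G_0=6  [base 4] 4 + 2  →[4↦5]→  5 + 2 = 7  −1 ⇒ G_1=6
G_1=6  [base 5] 5 + 1  →[5↦6]→  6 + 1 = 7  −1 ⇒ G_2=6
G_2=6  [base 6] 6  →[6↦7]→  7 = 7  −1 ⇒ G_3=6

ω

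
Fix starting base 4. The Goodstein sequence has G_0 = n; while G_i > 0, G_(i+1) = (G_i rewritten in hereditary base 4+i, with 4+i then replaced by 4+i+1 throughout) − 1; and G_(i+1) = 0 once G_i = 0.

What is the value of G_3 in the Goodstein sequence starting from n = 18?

G_0=18  [base 4] 4^2 + 2  →[4↦5]→  5^2 + 2 = 27  −1 ⇒ G_1=26
G_1=26  [base 5] 5^2 + 1  →[5↦6]→  6^2 + 1 = 37  −1 ⇒ G_2=36
G_2=36  [base 6] 6^2  →[6↦7]→  7^2 = 49  −1 ⇒ G_3=48

48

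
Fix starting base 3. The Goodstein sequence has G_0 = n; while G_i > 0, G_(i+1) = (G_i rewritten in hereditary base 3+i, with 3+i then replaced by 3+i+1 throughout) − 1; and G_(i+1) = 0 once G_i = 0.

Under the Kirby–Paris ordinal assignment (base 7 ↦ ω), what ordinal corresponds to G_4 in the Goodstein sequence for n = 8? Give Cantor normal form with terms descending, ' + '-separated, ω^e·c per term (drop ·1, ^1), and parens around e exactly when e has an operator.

i=0: 8 = 2·3 + 2 (b=3); 3→4: 2·4 + 2 = 10; 10−1 = 9
i=1: 9 = 2·4 + 1 (b=4); 4→5: 2·5 + 1 = 11; 11−1 = 10
i=2: 10 = 2·5 (b=5); 5→6: 2·6 = 12; 12−1 = 11
i=3: 11 = 6 + 5 (b=6); 6→7: 7 + 5 = 12; 12−1 = 11
i=4: 11 = 7 + 4 (b=7); 7→8: 8 + 4 = 12; 12−1 = 11

ω + 4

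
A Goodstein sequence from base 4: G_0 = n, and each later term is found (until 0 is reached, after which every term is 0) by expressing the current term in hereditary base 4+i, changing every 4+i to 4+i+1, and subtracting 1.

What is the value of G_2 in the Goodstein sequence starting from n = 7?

[0] 7 ≡ 4 + 3 (base 4). Lift 5: 8. −1: 7.
[1] 7 ≡ 5 + 2 (base 5). Lift 6: 8. −1: 7.
[2] 7 ≡ 6 + 1 (base 6). Lift 7: 8. −1: 7.

7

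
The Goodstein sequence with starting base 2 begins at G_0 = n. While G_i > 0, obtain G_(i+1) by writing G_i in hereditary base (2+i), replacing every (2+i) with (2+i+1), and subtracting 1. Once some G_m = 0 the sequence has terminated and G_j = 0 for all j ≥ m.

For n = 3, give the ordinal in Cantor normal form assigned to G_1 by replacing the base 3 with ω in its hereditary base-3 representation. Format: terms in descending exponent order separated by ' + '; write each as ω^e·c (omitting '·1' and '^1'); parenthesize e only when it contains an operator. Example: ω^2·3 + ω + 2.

ω

[0] 3 ≡ 2 + 1 (base 2). Lift 3: 4. −1: 3.
[1] 3 ≡ 3 (base 3). Lift 4: 4. −1: 3.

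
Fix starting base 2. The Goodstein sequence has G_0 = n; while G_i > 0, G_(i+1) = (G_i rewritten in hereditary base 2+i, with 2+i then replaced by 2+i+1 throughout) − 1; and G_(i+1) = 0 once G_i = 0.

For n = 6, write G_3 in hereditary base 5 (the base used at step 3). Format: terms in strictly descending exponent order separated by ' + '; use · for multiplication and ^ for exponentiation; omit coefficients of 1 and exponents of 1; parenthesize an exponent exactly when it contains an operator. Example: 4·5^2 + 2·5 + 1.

(0) 6|_2 = 2^2 + 2 ↦ 3^3 + 3|_3 = 30 ⇒ 29
(1) 29|_3 = 3^3 + 2 ↦ 4^4 + 2|_4 = 258 ⇒ 257
(2) 257|_4 = 4^4 + 1 ↦ 5^5 + 1|_5 = 3126 ⇒ 3125
(3) 3125|_5 = 5^5 ↦ 6^6|_6 = 46656 ⇒ 46655

5^5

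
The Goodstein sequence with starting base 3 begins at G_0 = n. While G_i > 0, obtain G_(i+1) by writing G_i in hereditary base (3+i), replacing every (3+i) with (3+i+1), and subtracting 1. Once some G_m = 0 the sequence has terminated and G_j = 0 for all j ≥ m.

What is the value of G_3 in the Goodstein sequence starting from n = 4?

3

G_0 = 4. HB_3(4) = 3 + 1. Bump = 5. G_1 = 4.
G_1 = 4. HB_4(4) = 4. Bump = 5. G_2 = 4.
G_2 = 4. HB_5(4) = 4. Bump = 4. G_3 = 3.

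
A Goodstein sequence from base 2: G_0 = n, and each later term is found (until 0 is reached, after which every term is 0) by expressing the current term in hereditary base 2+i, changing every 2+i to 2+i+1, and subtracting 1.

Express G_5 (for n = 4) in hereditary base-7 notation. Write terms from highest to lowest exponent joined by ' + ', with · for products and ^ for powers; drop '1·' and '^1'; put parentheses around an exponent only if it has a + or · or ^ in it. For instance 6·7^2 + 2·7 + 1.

2·7^2 + 7 + 4

step 0: 4 = 2^2; sub 3 for 2: 3^3; = 27; G_1 = 27−1 = 26
step 1: 26 = 2·3^2 + 2·3 + 2; sub 4 for 3: 2·4^2 + 2·4 + 2; = 42; G_2 = 42−1 = 41
step 2: 41 = 2·4^2 + 2·4 + 1; sub 5 for 4: 2·5^2 + 2·5 + 1; = 61; G_3 = 61−1 = 60
step 3: 60 = 2·5^2 + 2·5; sub 6 for 5: 2·6^2 + 2·6; = 84; G_4 = 84−1 = 83
step 4: 83 = 2·6^2 + 6 + 5; sub 7 for 6: 2·7^2 + 7 + 5; = 110; G_5 = 110−1 = 109
step 5: 109 = 2·7^2 + 7 + 4; sub 8 for 7: 2·8^2 + 8 + 4; = 140; G_6 = 140−1 = 139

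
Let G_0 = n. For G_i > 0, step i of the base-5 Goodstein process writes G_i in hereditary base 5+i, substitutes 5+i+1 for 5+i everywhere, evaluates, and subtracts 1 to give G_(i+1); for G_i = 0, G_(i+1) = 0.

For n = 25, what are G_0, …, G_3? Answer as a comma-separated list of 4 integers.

step 0: 25 = 5^2; sub 6 for 5: 6^2; = 36; G_1 = 36−1 = 35
step 1: 35 = 5·6 + 5; sub 7 for 6: 5·7 + 5; = 40; G_2 = 40−1 = 39
step 2: 39 = 5·7 + 4; sub 8 for 7: 5·8 + 4; = 44; G_3 = 44−1 = 43

25, 35, 39, 43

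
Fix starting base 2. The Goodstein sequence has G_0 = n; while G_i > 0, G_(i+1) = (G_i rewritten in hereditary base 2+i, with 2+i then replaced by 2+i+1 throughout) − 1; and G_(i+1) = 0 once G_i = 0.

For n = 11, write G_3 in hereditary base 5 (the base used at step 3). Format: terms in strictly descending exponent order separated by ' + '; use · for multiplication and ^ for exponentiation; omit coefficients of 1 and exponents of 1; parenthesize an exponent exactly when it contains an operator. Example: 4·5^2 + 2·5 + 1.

[0] 11 ≡ 2^(2 + 1) + 2 + 1 (base 2). Lift 3: 85. −1: 84.
[1] 84 ≡ 3^(3 + 1) + 3 (base 3). Lift 4: 1028. −1: 1027.
[2] 1027 ≡ 4^(4 + 1) + 3 (base 4). Lift 5: 15628. −1: 15627.
[3] 15627 ≡ 5^(5 + 1) + 2 (base 5). Lift 6: 279938. −1: 279937.

5^(5 + 1) + 2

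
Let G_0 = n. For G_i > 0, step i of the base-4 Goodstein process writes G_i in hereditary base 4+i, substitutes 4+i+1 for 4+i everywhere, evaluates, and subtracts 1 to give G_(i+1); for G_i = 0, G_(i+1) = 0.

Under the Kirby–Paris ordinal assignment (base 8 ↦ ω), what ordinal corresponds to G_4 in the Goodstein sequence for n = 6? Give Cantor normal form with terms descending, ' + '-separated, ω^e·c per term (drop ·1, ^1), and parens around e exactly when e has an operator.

base 4: 6 = 4 + 2; at 5: 5 + 2 = 7; next = 6
base 5: 6 = 5 + 1; at 6: 6 + 1 = 7; next = 6
base 6: 6 = 6; at 7: 7 = 7; next = 6
base 7: 6 = 6; at 8: 6 = 6; next = 5
base 8: 5 = 5; at 9: 5 = 5; next = 4

5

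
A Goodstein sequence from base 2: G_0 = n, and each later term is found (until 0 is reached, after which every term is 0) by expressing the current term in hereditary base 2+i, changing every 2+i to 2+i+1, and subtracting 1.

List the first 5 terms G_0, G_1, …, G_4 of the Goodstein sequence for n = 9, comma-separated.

9, 81, 1023, 9842, 140743

i=0: 9 = 2^(2 + 1) + 1 (b=2); 2→3: 3^(3 + 1) + 1 = 82; 82−1 = 81
i=1: 81 = 3^(3 + 1) (b=3); 3→4: 4^(4 + 1) = 1024; 1024−1 = 1023
i=2: 1023 = 3·4^4 + 3·4^3 + 3·4^2 + 3·4 + 3 (b=4); 4→5: 3·5^5 + 3·5^3 + 3·5^2 + 3·5 + 3 = 9843; 9843−1 = 9842
i=3: 9842 = 3·5^5 + 3·5^3 + 3·5^2 + 3·5 + 2 (b=5); 5→6: 3·6^6 + 3·6^3 + 3·6^2 + 3·6 + 2 = 140744; 140744−1 = 140743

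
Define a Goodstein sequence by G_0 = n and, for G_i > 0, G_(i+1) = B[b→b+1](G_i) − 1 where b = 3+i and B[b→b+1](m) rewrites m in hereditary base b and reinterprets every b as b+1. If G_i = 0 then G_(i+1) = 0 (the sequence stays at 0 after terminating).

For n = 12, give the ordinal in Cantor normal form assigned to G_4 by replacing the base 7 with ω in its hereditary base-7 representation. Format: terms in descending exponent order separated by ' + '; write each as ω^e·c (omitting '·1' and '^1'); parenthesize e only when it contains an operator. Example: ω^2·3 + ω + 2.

ω^2

G_0 = 12. HB_3(12) = 3^2 + 3. Bump = 20. G_1 = 19.
G_1 = 19. HB_4(19) = 4^2 + 3. Bump = 28. G_2 = 27.
G_2 = 27. HB_5(27) = 5^2 + 2. Bump = 38. G_3 = 37.
G_3 = 37. HB_6(37) = 6^2 + 1. Bump = 50. G_4 = 49.
G_4 = 49. HB_7(49) = 7^2. Bump = 64. G_5 = 63.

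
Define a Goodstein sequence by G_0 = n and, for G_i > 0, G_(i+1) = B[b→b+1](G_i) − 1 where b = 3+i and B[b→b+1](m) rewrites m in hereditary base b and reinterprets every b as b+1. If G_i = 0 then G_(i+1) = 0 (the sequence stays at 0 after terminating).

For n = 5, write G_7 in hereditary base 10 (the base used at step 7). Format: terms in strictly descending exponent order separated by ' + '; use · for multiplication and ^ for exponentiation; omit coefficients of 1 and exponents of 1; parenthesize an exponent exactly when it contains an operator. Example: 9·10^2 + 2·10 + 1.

1

G_0 = 5. HB_3(5) = 3 + 2. Bump = 6. G_1 = 5.
G_1 = 5. HB_4(5) = 4 + 1. Bump = 6. G_2 = 5.
G_2 = 5. HB_5(5) = 5. Bump = 6. G_3 = 5.
G_3 = 5. HB_6(5) = 5. Bump = 5. G_4 = 4.
G_4 = 4. HB_7(4) = 4. Bump = 4. G_5 = 3.
G_5 = 3. HB_8(3) = 3. Bump = 3. G_6 = 2.
G_6 = 2. HB_9(2) = 2. Bump = 2. G_7 = 1.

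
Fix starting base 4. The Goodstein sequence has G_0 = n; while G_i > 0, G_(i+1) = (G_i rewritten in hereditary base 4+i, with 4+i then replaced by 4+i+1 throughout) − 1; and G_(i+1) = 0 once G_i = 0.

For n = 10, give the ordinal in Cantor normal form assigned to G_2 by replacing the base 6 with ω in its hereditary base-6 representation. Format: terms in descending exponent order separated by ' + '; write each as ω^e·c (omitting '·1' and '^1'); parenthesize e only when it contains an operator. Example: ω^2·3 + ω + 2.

ω·2

step 0: 10 = 2·4 + 2; sub 5 for 4: 2·5 + 2; = 12; G_1 = 12−1 = 11
step 1: 11 = 2·5 + 1; sub 6 for 5: 2·6 + 1; = 13; G_2 = 13−1 = 12
step 2: 12 = 2·6; sub 7 for 6: 2·7; = 14; G_3 = 14−1 = 13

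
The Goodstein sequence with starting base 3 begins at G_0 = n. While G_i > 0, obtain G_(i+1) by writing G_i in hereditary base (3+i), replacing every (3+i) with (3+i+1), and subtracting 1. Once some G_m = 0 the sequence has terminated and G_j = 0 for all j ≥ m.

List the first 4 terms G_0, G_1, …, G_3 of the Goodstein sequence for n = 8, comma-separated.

8, 9, 10, 11

G_0=8  [base 3] 2·3 + 2  →[3↦4]→  2·4 + 2 = 10  −1 ⇒ G_1=9
G_1=9  [base 4] 2·4 + 1  →[4↦5]→  2·5 + 1 = 11  −1 ⇒ G_2=10
G_2=10  [base 5] 2·5  →[5↦6]→  2·6 = 12  −1 ⇒ G_3=11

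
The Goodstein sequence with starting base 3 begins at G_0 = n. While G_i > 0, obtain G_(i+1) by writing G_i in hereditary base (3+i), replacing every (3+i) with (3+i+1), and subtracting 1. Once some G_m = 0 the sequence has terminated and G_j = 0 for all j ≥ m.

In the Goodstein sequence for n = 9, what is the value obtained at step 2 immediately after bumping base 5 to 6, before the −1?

20

(0) 9|_3 = 3^2 ↦ 4^2|_4 = 16 ⇒ 15
(1) 15|_4 = 3·4 + 3 ↦ 3·5 + 3|_5 = 18 ⇒ 17
(2) 17|_5 = 3·5 + 2 ↦ 3·6 + 2|_6 = 20 ⇒ 19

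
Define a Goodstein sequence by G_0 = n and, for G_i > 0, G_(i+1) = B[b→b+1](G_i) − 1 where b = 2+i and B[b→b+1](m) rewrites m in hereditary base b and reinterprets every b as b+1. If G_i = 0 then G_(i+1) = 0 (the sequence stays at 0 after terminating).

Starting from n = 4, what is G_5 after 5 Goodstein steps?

109

step 0: 4 = 2^2; sub 3 for 2: 3^3; = 27; G_1 = 27−1 = 26
step 1: 26 = 2·3^2 + 2·3 + 2; sub 4 for 3: 2·4^2 + 2·4 + 2; = 42; G_2 = 42−1 = 41
step 2: 41 = 2·4^2 + 2·4 + 1; sub 5 for 4: 2·5^2 + 2·5 + 1; = 61; G_3 = 61−1 = 60
step 3: 60 = 2·5^2 + 2·5; sub 6 for 5: 2·6^2 + 2·6; = 84; G_4 = 84−1 = 83
step 4: 83 = 2·6^2 + 6 + 5; sub 7 for 6: 2·7^2 + 7 + 5; = 110; G_5 = 110−1 = 109
step 5: 109 = 2·7^2 + 7 + 4; sub 8 for 7: 2·8^2 + 8 + 4; = 140; G_6 = 140−1 = 139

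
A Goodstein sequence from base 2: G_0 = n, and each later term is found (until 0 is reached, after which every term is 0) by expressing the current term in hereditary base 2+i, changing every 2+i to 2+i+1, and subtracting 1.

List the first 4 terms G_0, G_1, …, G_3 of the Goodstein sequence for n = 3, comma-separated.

[0] 3 ≡ 2 + 1 (base 2). Lift 3: 4. −1: 3.
[1] 3 ≡ 3 (base 3). Lift 4: 4. −1: 3.
[2] 3 ≡ 3 (base 4). Lift 5: 3. −1: 2.

3, 3, 3, 2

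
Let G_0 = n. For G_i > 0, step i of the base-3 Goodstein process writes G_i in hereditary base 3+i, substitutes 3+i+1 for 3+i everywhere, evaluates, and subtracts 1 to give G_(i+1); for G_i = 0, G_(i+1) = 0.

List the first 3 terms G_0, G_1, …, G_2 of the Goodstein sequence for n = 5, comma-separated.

G_0=5  [base 3] 3 + 2  →[3↦4]→  4 + 2 = 6  −1 ⇒ G_1=5
G_1=5  [base 4] 4 + 1  →[4↦5]→  5 + 1 = 6  −1 ⇒ G_2=5

5, 5, 5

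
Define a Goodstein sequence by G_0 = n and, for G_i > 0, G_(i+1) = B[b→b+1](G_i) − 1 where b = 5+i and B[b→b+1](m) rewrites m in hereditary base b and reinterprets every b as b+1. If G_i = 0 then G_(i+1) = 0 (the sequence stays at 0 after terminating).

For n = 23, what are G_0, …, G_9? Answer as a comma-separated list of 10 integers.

23, 26, 29, 32, 35, 37, 39, 41, 43, 45

step 0: 23 = 4·5 + 3; sub 6 for 5: 4·6 + 3; = 27; G_1 = 27−1 = 26
step 1: 26 = 4·6 + 2; sub 7 for 6: 4·7 + 2; = 30; G_2 = 30−1 = 29
step 2: 29 = 4·7 + 1; sub 8 for 7: 4·8 + 1; = 33; G_3 = 33−1 = 32
step 3: 32 = 4·8; sub 9 for 8: 4·9; = 36; G_4 = 36−1 = 35
step 4: 35 = 3·9 + 8; sub 10 for 9: 3·10 + 8; = 38; G_5 = 38−1 = 37
step 5: 37 = 3·10 + 7; sub 11 for 10: 3·11 + 7; = 40; G_6 = 40−1 = 39
step 6: 39 = 3·11 + 6; sub 12 for 11: 3·12 + 6; = 42; G_7 = 42−1 = 41
step 7: 41 = 3·12 + 5; sub 13 for 12: 3·13 + 5; = 44; G_8 = 44−1 = 43
step 8: 43 = 3·13 + 4; sub 14 for 13: 3·14 + 4; = 46; G_9 = 46−1 = 45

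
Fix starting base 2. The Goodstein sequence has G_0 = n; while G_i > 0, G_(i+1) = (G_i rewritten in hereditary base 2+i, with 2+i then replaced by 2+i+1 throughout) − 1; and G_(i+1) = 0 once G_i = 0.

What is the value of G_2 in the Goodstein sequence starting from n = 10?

1025

G_0 = 10. HB_2(10) = 2^(2 + 1) + 2. Bump = 84. G_1 = 83.
G_1 = 83. HB_3(83) = 3^(3 + 1) + 2. Bump = 1026. G_2 = 1025.
G_2 = 1025. HB_4(1025) = 4^(4 + 1) + 1. Bump = 15626. G_3 = 15625.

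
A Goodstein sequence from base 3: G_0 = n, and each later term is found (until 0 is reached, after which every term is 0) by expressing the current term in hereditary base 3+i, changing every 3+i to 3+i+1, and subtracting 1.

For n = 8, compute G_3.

step 0: 8 = 2·3 + 2; sub 4 for 3: 2·4 + 2; = 10; G_1 = 10−1 = 9
step 1: 9 = 2·4 + 1; sub 5 for 4: 2·5 + 1; = 11; G_2 = 11−1 = 10
step 2: 10 = 2·5; sub 6 for 5: 2·6; = 12; G_3 = 12−1 = 11
step 3: 11 = 6 + 5; sub 7 for 6: 7 + 5; = 12; G_4 = 12−1 = 11

11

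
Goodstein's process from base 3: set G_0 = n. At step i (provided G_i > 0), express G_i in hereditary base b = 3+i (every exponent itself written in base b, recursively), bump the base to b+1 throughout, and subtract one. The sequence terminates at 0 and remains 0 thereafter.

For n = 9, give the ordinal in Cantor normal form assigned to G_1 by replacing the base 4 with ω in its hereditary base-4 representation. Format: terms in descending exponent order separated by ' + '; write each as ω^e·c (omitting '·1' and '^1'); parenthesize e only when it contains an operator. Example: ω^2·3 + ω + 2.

9 —HB3→ 3^2 —bump→ 4^2 = 16 —(−1)→ 15
15 —HB4→ 3·4 + 3 —bump→ 3·5 + 3 = 18 —(−1)→ 17

ω·3 + 3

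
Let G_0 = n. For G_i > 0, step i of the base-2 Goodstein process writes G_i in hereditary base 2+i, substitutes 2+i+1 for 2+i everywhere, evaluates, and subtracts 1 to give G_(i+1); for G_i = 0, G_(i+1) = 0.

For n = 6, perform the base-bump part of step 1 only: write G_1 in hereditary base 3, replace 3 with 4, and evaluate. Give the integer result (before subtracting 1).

258

base 2: 6 = 2^2 + 2; at 3: 3^3 + 3 = 30; next = 29
base 3: 29 = 3^3 + 2; at 4: 4^4 + 2 = 258; next = 257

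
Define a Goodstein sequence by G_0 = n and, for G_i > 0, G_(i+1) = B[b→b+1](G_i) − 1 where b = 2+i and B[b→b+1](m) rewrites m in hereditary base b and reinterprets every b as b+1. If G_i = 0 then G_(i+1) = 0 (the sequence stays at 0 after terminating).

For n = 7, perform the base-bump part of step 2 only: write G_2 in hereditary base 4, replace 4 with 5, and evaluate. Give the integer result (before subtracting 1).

3128

7 —HB2→ 2^2 + 2 + 1 —bump→ 3^3 + 3 + 1 = 31 —(−1)→ 30
30 —HB3→ 3^3 + 3 —bump→ 4^4 + 4 = 260 —(−1)→ 259
259 —HB4→ 4^4 + 3 —bump→ 5^5 + 3 = 3128 —(−1)→ 3127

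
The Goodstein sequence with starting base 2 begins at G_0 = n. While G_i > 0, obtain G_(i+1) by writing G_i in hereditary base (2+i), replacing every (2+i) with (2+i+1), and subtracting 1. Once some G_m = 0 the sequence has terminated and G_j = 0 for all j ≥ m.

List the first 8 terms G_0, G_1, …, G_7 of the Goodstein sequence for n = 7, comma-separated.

7, 30, 259, 3127, 46657, 823543, 16777215, 37665879

step 0: 7 = 2^2 + 2 + 1; sub 3 for 2: 3^3 + 3 + 1; = 31; G_1 = 31−1 = 30
step 1: 30 = 3^3 + 3; sub 4 for 3: 4^4 + 4; = 260; G_2 = 260−1 = 259
step 2: 259 = 4^4 + 3; sub 5 for 4: 5^5 + 3; = 3128; G_3 = 3128−1 = 3127
step 3: 3127 = 5^5 + 2; sub 6 for 5: 6^6 + 2; = 46658; G_4 = 46658−1 = 46657
step 4: 46657 = 6^6 + 1; sub 7 for 6: 7^7 + 1; = 823544; G_5 = 823544−1 = 823543
step 5: 823543 = 7^7; sub 8 for 7: 8^8; = 16777216; G_6 = 16777216−1 = 16777215
step 6: 16777215 = 7·8^7 + 7·8^6 + 7·8^5 + 7·8^4 + 7·8^3 + 7·8^2 + 7·8 + 7; sub 9 for 8: 7·9^7 + 7·9^6 + 7·9^5 + 7·9^4 + 7·9^3 + 7·9^2 + 7·9 + 7; = 37665880; G_7 = 37665880−1 = 37665879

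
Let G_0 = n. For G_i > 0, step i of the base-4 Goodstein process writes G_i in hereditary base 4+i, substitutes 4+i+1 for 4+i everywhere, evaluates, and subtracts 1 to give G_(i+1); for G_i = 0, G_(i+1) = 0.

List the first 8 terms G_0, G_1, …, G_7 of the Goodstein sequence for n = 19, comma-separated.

G_0=19  [base 4] 4^2 + 3  →[4↦5]→  5^2 + 3 = 28  −1 ⇒ G_1=27
G_1=27  [base 5] 5^2 + 2  →[5↦6]→  6^2 + 2 = 38  −1 ⇒ G_2=37
G_2=37  [base 6] 6^2 + 1  →[6↦7]→  7^2 + 1 = 50  −1 ⇒ G_3=49
G_3=49  [base 7] 7^2  →[7↦8]→  8^2 = 64  −1 ⇒ G_4=63
G_4=63  [base 8] 7·8 + 7  →[8↦9]→  7·9 + 7 = 70  −1 ⇒ G_5=69
G_5=69  [base 9] 7·9 + 6  →[9↦10]→  7·10 + 6 = 76  −1 ⇒ G_6=75
G_6=75  [base 10] 7·10 + 5  →[10↦11]→  7·11 + 5 = 82  −1 ⇒ G_7=81

19, 27, 37, 49, 63, 69, 75, 81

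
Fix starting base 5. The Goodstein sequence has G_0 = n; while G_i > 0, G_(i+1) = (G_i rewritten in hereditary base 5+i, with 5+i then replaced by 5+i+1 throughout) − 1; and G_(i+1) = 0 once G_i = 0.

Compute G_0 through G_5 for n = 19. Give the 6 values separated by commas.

19, 21, 23, 25, 27, 29

G_0 = 19. HB_5(19) = 3·5 + 4. Bump = 22. G_1 = 21.
G_1 = 21. HB_6(21) = 3·6 + 3. Bump = 24. G_2 = 23.
G_2 = 23. HB_7(23) = 3·7 + 2. Bump = 26. G_3 = 25.
G_3 = 25. HB_8(25) = 3·8 + 1. Bump = 28. G_4 = 27.
G_4 = 27. HB_9(27) = 3·9. Bump = 30. G_5 = 29.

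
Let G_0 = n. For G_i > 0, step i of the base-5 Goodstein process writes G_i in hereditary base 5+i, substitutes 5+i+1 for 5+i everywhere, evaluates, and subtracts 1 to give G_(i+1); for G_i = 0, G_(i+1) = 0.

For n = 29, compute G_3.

65

G_0=29  [base 5] 5^2 + 4  →[5↦6]→  6^2 + 4 = 40  −1 ⇒ G_1=39
G_1=39  [base 6] 6^2 + 3  →[6↦7]→  7^2 + 3 = 52  −1 ⇒ G_2=51
G_2=51  [base 7] 7^2 + 2  →[7↦8]→  8^2 + 2 = 66  −1 ⇒ G_3=65
G_3=65  [base 8] 8^2 + 1  →[8↦9]→  9^2 + 1 = 82  −1 ⇒ G_4=81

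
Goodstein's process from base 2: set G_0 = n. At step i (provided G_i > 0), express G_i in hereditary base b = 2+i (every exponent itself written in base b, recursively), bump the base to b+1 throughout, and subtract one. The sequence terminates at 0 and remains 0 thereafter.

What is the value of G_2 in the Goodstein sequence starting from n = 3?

G_0 = 3. HB_2(3) = 2 + 1. Bump = 4. G_1 = 3.
G_1 = 3. HB_3(3) = 3. Bump = 4. G_2 = 3.
G_2 = 3. HB_4(3) = 3. Bump = 3. G_3 = 2.

3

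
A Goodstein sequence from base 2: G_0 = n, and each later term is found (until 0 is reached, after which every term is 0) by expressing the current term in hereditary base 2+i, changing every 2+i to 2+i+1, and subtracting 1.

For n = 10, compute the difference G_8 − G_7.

48063120959

(0) 10|_2 = 2^(2 + 1) + 2 ↦ 3^(3 + 1) + 3|_3 = 84 ⇒ 83
(1) 83|_3 = 3^(3 + 1) + 2 ↦ 4^(4 + 1) + 2|_4 = 1026 ⇒ 1025
(2) 1025|_4 = 4^(4 + 1) + 1 ↦ 5^(5 + 1) + 1|_5 = 15626 ⇒ 15625
(3) 15625|_5 = 5^(5 + 1) ↦ 6^(6 + 1)|_6 = 279936 ⇒ 279935
(4) 279935|_6 = 5·6^6 + 5·6^5 + 5·6^4 + 5·6^3 + 5·6^2 + 5·6 + 5 ↦ 5·7^7 + 5·7^5 + 5·7^4 + 5·7^3 + 5·7^2 + 5·7 + 5|_7 = 4215755 ⇒ 4215754
(5) 4215754|_7 = 5·7^7 + 5·7^5 + 5·7^4 + 5·7^3 + 5·7^2 + 5·7 + 4 ↦ 5·8^8 + 5·8^5 + 5·8^4 + 5·8^3 + 5·8^2 + 5·8 + 4|_8 = 84073324 ⇒ 84073323
(6) 84073323|_8 = 5·8^8 + 5·8^5 + 5·8^4 + 5·8^3 + 5·8^2 + 5·8 + 3 ↦ 5·9^9 + 5·9^5 + 5·9^4 + 5·9^3 + 5·9^2 + 5·9 + 3|_9 = 1937434593 ⇒ 1937434592
(7) 1937434592|_9 = 5·9^9 + 5·9^5 + 5·9^4 + 5·9^3 + 5·9^2 + 5·9 + 2 ↦ 5·10^10 + 5·10^5 + 5·10^4 + 5·10^3 + 5·10^2 + 5·10 + 2|_10 = 50000555552 ⇒ 50000555551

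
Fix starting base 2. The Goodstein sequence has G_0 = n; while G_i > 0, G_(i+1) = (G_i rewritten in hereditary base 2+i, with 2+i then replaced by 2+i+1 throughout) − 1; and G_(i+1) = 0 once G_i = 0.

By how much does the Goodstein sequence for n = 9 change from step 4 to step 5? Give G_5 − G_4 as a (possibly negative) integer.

[0] 9 ≡ 2^(2 + 1) + 1 (base 2). Lift 3: 82. −1: 81.
[1] 81 ≡ 3^(3 + 1) (base 3). Lift 4: 1024. −1: 1023.
[2] 1023 ≡ 3·4^4 + 3·4^3 + 3·4^2 + 3·4 + 3 (base 4). Lift 5: 9843. −1: 9842.
[3] 9842 ≡ 3·5^5 + 3·5^3 + 3·5^2 + 3·5 + 2 (base 5). Lift 6: 140744. −1: 140743.
[4] 140743 ≡ 3·6^6 + 3·6^3 + 3·6^2 + 3·6 + 1 (base 6). Lift 7: 2471827. −1: 2471826.

2331083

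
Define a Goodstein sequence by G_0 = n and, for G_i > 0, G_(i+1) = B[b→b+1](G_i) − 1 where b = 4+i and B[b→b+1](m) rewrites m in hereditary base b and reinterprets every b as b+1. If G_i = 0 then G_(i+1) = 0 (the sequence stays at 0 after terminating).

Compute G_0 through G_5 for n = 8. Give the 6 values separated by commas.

8, 9, 9, 9, 9, 9

[0] 8 ≡ 2·4 (base 4). Lift 5: 10. −1: 9.
[1] 9 ≡ 5 + 4 (base 5). Lift 6: 10. −1: 9.
[2] 9 ≡ 6 + 3 (base 6). Lift 7: 10. −1: 9.
[3] 9 ≡ 7 + 2 (base 7). Lift 8: 10. −1: 9.
[4] 9 ≡ 8 + 1 (base 8). Lift 9: 10. −1: 9.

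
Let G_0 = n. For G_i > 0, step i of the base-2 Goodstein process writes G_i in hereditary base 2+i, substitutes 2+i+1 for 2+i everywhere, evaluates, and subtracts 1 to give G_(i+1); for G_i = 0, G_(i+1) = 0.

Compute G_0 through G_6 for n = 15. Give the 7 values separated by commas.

G_0=15  [base 2] 2^(2 + 1) + 2^2 + 2 + 1  →[2↦3]→  3^(3 + 1) + 3^3 + 3 + 1 = 112  −1 ⇒ G_1=111
G_1=111  [base 3] 3^(3 + 1) + 3^3 + 3  →[3↦4]→  4^(4 + 1) + 4^4 + 4 = 1284  −1 ⇒ G_2=1283
G_2=1283  [base 4] 4^(4 + 1) + 4^4 + 3  →[4↦5]→  5^(5 + 1) + 5^5 + 3 = 18753  −1 ⇒ G_3=18752
G_3=18752  [base 5] 5^(5 + 1) + 5^5 + 2  →[5↦6]→  6^(6 + 1) + 6^6 + 2 = 326594  −1 ⇒ G_4=326593
G_4=326593  [base 6] 6^(6 + 1) + 6^6 + 1  →[6↦7]→  7^(7 + 1) + 7^7 + 1 = 6588345  −1 ⇒ G_5=6588344
G_5=6588344  [base 7] 7^(7 + 1) + 7^7  →[7↦8]→  8^(8 + 1) + 8^8 = 150994944  −1 ⇒ G_6=150994943

15, 111, 1283, 18752, 326593, 6588344, 150994943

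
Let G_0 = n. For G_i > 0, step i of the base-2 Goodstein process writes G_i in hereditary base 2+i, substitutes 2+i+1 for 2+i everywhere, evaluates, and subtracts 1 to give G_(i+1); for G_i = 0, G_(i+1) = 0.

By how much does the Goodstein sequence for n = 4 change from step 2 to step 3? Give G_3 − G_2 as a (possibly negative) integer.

4 —HB2→ 2^2 —bump→ 3^3 = 27 —(−1)→ 26
26 —HB3→ 2·3^2 + 2·3 + 2 —bump→ 2·4^2 + 2·4 + 2 = 42 —(−1)→ 41
41 —HB4→ 2·4^2 + 2·4 + 1 —bump→ 2·5^2 + 2·5 + 1 = 61 —(−1)→ 60

19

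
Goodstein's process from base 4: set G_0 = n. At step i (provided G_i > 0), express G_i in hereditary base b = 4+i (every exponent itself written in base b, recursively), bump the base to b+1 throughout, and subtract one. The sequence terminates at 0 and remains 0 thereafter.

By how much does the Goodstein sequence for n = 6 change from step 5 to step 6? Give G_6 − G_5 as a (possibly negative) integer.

i=0: 6 = 4 + 2 (b=4); 4→5: 5 + 2 = 7; 7−1 = 6
i=1: 6 = 5 + 1 (b=5); 5→6: 6 + 1 = 7; 7−1 = 6
i=2: 6 = 6 (b=6); 6→7: 7 = 7; 7−1 = 6
i=3: 6 = 6 (b=7); 7→8: 6 = 6; 6−1 = 5
i=4: 5 = 5 (b=8); 8→9: 5 = 5; 5−1 = 4
i=5: 4 = 4 (b=9); 9→10: 4 = 4; 4−1 = 3

-1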